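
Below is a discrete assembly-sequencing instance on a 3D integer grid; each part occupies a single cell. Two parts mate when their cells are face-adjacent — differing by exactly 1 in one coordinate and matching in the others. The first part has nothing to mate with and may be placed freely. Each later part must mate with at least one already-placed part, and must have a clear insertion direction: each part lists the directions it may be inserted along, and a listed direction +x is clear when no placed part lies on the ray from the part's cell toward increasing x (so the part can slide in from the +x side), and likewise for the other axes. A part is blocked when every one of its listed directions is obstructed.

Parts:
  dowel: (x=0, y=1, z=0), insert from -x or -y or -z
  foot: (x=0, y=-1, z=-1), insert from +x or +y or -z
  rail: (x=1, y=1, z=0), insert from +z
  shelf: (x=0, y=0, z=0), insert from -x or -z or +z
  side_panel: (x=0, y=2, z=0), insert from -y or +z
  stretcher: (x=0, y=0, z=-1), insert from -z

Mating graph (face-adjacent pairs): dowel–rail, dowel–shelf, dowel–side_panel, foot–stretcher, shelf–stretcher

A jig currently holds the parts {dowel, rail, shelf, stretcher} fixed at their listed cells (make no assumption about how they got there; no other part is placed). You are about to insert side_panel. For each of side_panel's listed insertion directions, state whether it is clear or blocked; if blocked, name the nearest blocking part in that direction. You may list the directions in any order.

+z: clear; -y: blocked by dowel

-y: nearest on ray is dowel@(0, 1, 0) ⇒ blocked
+z: ray from side_panel(0, 2, 0) has no placed part ⇒ clear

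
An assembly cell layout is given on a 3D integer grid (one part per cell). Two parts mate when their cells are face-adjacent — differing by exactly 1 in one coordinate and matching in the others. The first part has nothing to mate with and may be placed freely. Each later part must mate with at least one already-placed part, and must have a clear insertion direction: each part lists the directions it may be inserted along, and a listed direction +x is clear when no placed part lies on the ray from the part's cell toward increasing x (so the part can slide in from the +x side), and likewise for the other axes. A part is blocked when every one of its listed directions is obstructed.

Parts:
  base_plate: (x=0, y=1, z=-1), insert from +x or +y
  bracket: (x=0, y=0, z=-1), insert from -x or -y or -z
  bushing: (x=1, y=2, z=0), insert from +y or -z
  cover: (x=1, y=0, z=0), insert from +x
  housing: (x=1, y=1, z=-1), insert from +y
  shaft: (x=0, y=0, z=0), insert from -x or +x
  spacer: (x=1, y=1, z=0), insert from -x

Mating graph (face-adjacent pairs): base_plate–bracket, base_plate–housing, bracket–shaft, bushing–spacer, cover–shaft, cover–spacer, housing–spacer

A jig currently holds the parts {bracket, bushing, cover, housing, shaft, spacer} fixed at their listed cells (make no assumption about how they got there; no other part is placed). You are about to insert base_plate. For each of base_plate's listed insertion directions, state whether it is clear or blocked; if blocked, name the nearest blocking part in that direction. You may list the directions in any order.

+x: blocked by housing; +y: clear

+x: nearest on ray is housing@(1, 1, -1) ⇒ blocked
+y: ray from base_plate(0, 1, -1) has no placed part ⇒ clear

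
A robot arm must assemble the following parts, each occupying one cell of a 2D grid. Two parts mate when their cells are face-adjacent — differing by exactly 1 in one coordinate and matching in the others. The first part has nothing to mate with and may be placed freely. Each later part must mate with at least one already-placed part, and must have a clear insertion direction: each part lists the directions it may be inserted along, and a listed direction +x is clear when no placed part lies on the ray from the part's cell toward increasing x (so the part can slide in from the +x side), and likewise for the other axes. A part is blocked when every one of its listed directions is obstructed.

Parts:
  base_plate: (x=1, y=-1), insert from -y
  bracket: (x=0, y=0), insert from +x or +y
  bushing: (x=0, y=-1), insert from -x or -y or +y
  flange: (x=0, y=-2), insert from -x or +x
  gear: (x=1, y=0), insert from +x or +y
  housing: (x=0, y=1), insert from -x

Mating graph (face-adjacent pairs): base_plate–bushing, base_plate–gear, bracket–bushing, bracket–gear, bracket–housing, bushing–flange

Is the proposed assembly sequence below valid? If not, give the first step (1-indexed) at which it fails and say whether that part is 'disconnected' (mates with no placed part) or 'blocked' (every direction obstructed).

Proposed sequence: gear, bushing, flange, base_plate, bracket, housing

1. gear@(1, 0) [+x clear] — {gear}
2. bushing@(0, -1) — no placed neighbour ⇒ disconnected

Invalid at step 2 (disconnected)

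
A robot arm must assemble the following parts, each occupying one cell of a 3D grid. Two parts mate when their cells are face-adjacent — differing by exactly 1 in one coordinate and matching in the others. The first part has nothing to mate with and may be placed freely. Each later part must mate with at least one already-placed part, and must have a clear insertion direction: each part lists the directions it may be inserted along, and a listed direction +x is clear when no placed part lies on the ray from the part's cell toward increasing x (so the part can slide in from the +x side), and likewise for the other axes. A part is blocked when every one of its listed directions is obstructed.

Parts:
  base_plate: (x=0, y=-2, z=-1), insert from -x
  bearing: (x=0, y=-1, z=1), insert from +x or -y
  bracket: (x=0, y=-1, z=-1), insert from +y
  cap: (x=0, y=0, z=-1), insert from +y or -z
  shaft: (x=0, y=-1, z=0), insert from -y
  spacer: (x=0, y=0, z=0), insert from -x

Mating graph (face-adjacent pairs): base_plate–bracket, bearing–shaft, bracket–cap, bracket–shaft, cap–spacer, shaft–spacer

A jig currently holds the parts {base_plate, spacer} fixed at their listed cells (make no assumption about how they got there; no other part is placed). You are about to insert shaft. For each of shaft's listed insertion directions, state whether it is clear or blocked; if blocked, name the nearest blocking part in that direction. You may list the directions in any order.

-y: clear

-y: ray from shaft(0, -1, 0) has no placed part ⇒ clear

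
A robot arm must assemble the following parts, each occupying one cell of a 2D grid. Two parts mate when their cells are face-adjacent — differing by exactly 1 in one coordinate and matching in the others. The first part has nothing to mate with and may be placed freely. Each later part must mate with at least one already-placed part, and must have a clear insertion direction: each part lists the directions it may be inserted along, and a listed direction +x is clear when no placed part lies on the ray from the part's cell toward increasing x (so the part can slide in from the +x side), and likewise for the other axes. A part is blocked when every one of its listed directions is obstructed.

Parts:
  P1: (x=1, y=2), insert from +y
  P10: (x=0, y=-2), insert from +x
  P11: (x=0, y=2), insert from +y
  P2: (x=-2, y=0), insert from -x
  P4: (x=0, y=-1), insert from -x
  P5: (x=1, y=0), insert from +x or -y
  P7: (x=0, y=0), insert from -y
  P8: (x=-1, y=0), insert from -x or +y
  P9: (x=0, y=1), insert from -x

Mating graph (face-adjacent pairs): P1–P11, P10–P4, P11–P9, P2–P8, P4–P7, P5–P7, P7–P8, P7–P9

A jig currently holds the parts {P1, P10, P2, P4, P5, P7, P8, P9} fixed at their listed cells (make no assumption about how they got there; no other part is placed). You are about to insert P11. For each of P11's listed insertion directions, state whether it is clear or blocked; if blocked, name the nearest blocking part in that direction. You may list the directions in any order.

+y: clear

+y: ray from P11(0, 2) has no placed part ⇒ clear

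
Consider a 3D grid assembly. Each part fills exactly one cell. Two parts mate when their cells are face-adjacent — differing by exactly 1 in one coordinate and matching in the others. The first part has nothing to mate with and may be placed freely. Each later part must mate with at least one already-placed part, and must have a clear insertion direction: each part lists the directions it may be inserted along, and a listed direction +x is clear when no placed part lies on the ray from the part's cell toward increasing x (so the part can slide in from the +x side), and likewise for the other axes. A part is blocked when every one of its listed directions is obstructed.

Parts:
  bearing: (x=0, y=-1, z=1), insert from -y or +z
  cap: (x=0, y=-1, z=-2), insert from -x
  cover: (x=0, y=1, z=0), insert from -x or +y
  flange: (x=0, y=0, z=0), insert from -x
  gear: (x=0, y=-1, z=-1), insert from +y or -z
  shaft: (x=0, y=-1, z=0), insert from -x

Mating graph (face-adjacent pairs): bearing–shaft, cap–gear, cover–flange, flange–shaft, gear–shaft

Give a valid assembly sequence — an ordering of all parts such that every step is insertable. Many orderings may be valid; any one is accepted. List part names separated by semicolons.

1. gear@(0, -1, -1) [+y clear] — {gear}
2. cap@(0, -1, -2) [-x clear] — {cap, gear}
3. shaft@(0, -1, 0) [-x clear] — {cap, gear, shaft}
4. bearing@(0, -1, 1) [-y clear] — {bearing, cap, gear, shaft}
5. flange@(0, 0, 0) [-x clear] — {bearing, cap, flange, gear, shaft}
6. cover@(0, 1, 0) [-x clear] — {bearing, cap, cover, flange, gear, shaft}

gear; cap; shaft; bearing; flange; cover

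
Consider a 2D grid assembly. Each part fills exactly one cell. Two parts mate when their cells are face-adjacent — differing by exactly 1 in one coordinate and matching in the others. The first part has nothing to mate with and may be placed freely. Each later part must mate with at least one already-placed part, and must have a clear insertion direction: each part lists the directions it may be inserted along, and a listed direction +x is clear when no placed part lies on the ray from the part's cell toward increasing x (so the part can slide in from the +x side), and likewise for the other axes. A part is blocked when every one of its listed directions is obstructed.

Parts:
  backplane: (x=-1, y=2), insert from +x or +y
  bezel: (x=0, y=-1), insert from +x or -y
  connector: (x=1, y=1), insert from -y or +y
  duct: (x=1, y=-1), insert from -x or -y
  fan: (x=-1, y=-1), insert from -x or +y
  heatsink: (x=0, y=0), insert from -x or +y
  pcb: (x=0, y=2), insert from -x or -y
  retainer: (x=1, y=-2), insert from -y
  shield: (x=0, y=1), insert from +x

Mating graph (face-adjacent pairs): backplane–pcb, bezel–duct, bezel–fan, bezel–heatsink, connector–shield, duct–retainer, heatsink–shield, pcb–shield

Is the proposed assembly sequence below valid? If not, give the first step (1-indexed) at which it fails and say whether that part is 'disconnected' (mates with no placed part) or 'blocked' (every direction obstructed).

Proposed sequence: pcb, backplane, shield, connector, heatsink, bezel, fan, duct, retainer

1. pcb@(0, 2) [-x clear] — {pcb}
2. backplane@(-1, 2) [+y clear] — {backplane, pcb}
3. shield@(0, 1) [+x clear] — {backplane, pcb, shield}
4. connector@(1, 1) [-y clear] — {backplane, connector, pcb, shield}
5. heatsink@(0, 0) [-x clear] — {backplane, connector, heatsink, pcb, shield}
6. bezel@(0, -1) [+x clear] — {backplane, bezel, connector, heatsink, pcb, shield}
7. fan@(-1, -1) [-x clear] — {backplane, bezel, connector, fan, heatsink, pcb, shield}
8. duct@(1, -1) [-y clear] — {backplane, bezel, connector, duct, fan, heatsink, pcb, shield}
9. retainer@(1, -2) [-y clear] — {backplane, bezel, connector, duct, fan, heatsink, pcb, retainer, shield}

Valid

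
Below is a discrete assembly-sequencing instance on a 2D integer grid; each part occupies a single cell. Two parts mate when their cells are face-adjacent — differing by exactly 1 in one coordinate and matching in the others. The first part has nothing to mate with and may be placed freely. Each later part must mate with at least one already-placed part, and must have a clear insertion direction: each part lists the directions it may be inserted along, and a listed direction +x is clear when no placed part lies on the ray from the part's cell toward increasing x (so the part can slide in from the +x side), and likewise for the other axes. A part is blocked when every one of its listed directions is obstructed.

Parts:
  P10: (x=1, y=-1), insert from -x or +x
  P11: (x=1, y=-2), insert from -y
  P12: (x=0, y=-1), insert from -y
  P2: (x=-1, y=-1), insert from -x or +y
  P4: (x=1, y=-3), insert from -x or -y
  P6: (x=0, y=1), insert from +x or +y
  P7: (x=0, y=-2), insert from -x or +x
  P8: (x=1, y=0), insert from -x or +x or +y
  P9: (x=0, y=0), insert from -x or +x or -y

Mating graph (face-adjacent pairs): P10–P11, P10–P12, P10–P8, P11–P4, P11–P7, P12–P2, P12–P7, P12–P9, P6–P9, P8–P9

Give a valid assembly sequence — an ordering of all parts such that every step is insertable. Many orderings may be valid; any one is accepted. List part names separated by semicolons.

P8; P9; P6; P12; P7; P11; P2; P4; P10

1. P8@(1, 0) [-x clear] — {P8}
2. P9@(0, 0) [-x clear] — {P8, P9}
3. P6@(0, 1) [+x clear] — {P6, P8, P9}
4. P12@(0, -1) [-y clear] — {P12, P6, P8, P9}
5. P7@(0, -2) [-x clear] — {P12, P6, P7, P8, P9}
6. P11@(1, -2) [-y clear] — {P11, P12, P6, P7, P8, P9}
7. P2@(-1, -1) [-x clear] — {P11, P12, P2, P6, P7, P8, P9}
8. P4@(1, -3) [-x clear] — {P11, P12, P2, P4, P6, P7, P8, P9}
9. P10@(1, -1) [+x clear] — {P10, P11, P12, P2, P4, P6, P7, P8, P9}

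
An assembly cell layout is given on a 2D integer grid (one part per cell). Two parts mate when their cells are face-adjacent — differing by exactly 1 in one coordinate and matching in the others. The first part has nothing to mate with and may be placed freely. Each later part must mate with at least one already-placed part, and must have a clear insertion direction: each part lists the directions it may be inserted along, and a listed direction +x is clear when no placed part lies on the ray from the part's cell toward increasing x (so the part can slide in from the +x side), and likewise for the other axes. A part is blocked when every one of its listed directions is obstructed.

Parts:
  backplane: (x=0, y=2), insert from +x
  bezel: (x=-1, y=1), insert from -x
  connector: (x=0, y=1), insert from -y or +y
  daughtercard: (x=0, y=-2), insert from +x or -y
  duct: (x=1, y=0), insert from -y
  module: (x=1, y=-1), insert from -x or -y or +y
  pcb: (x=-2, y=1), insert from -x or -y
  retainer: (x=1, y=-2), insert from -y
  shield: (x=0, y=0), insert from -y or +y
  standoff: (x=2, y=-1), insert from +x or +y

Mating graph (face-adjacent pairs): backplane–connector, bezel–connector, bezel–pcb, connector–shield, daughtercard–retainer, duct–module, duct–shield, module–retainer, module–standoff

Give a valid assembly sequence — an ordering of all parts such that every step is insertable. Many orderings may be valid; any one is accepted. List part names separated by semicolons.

1. connector@(0, 1) [-y clear] — {connector}
2. bezel@(-1, 1) [-x clear] — {bezel, connector}
3. pcb@(-2, 1) [-x clear] — {bezel, connector, pcb}
4. backplane@(0, 2) [+x clear] — {backplane, bezel, connector, pcb}
5. shield@(0, 0) [-y clear] — {backplane, bezel, connector, pcb, shield}
6. duct@(1, 0) [-y clear] — {backplane, bezel, connector, duct, pcb, shield}
7. module@(1, -1) [-x clear] — {backplane, bezel, connector, duct, module, pcb, shield}
8. standoff@(2, -1) [+x clear] — {backplane, bezel, connector, duct, module, pcb, shield, standoff}
9. retainer@(1, -2) [-y clear] — {backplane, bezel, connector, duct, module, pcb, retainer, shield, standoff}
10. daughtercard@(0, -2) [-y clear] — {backplane, bezel, connector, daughtercard, duct, module, pcb, retainer, shield, standoff}

connector; bezel; pcb; backplane; shield; duct; module; standoff; retainer; daughtercard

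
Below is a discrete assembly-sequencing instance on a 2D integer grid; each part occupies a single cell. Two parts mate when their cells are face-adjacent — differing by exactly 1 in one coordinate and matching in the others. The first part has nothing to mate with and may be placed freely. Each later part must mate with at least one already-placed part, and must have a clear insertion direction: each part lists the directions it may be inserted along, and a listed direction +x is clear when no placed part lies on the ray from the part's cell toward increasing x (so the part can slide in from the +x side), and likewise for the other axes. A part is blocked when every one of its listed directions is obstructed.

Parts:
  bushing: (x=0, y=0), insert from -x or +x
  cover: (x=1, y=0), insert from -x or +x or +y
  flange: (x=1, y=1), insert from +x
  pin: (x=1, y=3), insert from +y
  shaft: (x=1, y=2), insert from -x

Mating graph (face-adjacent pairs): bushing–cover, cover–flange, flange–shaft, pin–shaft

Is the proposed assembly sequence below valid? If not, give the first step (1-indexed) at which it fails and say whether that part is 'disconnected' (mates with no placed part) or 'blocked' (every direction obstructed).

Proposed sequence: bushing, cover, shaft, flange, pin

Invalid at step 3 (disconnected)

1. bushing@(0, 0) [-x clear] — {bushing}
2. cover@(1, 0) [+x clear] — {bushing, cover}
3. shaft@(1, 2) — no placed neighbour ⇒ disconnected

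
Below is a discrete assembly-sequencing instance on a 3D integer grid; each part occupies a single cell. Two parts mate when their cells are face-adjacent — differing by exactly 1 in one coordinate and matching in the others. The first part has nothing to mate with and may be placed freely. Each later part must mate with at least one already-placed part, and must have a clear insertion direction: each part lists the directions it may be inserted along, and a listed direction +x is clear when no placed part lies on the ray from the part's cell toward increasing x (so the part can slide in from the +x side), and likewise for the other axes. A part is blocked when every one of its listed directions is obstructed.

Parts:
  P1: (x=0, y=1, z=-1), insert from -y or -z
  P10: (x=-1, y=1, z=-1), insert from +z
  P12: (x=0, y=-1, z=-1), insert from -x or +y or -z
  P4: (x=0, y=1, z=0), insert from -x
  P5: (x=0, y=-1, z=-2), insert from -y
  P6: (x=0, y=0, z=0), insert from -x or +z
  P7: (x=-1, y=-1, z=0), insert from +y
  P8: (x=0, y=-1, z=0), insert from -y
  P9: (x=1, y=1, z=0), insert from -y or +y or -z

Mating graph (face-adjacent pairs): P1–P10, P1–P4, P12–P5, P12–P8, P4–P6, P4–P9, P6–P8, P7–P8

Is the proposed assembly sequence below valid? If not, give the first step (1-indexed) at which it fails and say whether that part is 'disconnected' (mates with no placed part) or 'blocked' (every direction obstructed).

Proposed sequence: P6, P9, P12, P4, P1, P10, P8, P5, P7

Invalid at step 2 (disconnected)

1. P6@(0, 0, 0) [-x clear] — {P6}
2. P9@(1, 1, 0) — no placed neighbour ⇒ disconnected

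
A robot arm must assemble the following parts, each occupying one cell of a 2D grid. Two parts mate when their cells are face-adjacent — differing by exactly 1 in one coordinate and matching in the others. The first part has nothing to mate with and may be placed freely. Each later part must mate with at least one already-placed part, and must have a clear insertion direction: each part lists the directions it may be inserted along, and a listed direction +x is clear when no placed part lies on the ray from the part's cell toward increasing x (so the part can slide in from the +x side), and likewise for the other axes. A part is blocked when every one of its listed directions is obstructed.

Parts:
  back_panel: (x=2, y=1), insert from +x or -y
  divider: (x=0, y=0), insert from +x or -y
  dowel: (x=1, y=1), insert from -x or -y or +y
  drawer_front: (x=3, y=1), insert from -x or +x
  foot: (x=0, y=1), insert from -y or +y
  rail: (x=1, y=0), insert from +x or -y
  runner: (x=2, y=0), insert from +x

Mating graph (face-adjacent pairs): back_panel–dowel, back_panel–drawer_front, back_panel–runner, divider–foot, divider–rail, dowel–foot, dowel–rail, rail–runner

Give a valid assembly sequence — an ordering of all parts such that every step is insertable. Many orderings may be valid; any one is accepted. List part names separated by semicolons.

back_panel; runner; rail; divider; foot; drawer_front; dowel

1. back_panel@(2, 1) [+x clear] — {back_panel}
2. runner@(2, 0) [+x clear] — {back_panel, runner}
3. rail@(1, 0) [-y clear] — {back_panel, rail, runner}
4. divider@(0, 0) [-y clear] — {back_panel, divider, rail, runner}
5. foot@(0, 1) [+y clear] — {back_panel, divider, foot, rail, runner}
6. drawer_front@(3, 1) [+x clear] — {back_panel, divider, drawer_front, foot, rail, runner}
7. dowel@(1, 1) [+y clear] — {back_panel, divider, dowel, drawer_front, foot, rail, runner}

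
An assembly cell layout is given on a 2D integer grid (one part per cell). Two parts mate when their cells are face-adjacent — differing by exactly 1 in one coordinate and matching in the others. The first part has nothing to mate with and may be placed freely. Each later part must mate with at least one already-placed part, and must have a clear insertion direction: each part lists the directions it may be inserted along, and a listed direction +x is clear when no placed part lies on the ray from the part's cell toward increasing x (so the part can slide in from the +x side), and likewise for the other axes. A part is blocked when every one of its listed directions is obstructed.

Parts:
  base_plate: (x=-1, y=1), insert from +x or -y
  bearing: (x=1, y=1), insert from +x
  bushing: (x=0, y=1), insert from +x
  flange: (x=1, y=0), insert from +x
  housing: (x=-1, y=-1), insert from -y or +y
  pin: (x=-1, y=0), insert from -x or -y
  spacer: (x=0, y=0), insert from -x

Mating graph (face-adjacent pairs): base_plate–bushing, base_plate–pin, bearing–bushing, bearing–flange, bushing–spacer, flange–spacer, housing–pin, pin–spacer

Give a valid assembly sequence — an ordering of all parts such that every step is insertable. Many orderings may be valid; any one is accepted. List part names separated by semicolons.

1. spacer@(0, 0) [-x clear] — {spacer}
2. bushing@(0, 1) [+x clear] — {bushing, spacer}
3. flange@(1, 0) [+x clear] — {bushing, flange, spacer}
4. bearing@(1, 1) [+x clear] — {bearing, bushing, flange, spacer}
5. base_plate@(-1, 1) [-y clear] — {base_plate, bearing, bushing, flange, spacer}
6. pin@(-1, 0) [-x clear] — {base_plate, bearing, bushing, flange, pin, spacer}
7. housing@(-1, -1) [-y clear] — {base_plate, bearing, bushing, flange, housing, pin, spacer}

spacer; bushing; flange; bearing; base_plate; pin; housing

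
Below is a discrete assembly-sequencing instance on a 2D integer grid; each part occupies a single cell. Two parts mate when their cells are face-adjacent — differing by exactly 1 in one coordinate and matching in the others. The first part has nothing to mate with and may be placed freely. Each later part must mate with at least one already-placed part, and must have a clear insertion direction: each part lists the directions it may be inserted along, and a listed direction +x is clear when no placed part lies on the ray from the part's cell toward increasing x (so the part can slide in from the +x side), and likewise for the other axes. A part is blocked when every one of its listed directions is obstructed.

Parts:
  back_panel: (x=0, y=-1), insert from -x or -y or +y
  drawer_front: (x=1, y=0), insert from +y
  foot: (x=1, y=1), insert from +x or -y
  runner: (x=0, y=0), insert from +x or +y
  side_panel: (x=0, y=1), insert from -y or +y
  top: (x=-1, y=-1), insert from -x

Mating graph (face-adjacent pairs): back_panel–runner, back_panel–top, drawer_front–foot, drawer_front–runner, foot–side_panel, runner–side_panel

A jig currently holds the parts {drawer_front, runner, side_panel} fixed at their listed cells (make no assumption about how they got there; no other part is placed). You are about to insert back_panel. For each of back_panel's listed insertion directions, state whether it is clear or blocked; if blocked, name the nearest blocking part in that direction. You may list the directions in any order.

+y: blocked by runner; -x: clear; -y: clear

-x: ray from back_panel(0, -1) has no placed part ⇒ clear
-y: ray from back_panel(0, -1) has no placed part ⇒ clear
+y: nearest on ray is runner@(0, 0) ⇒ blocked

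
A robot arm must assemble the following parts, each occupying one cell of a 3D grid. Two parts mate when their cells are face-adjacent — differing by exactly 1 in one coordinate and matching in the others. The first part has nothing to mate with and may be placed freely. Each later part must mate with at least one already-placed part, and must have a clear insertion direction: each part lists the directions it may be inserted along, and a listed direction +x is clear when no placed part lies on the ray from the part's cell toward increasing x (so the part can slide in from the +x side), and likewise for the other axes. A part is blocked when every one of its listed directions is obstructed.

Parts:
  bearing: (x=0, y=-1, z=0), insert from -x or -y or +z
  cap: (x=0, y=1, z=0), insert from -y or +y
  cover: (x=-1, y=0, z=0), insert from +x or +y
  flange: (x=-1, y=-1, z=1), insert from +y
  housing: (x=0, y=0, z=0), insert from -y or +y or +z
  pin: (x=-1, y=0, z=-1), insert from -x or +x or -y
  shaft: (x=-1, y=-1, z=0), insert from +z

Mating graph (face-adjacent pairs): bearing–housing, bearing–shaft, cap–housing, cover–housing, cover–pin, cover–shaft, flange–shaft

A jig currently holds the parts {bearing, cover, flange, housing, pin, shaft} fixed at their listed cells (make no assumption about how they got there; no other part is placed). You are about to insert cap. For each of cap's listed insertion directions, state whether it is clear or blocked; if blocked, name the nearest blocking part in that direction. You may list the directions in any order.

-y: nearest on ray is housing@(0, 0, 0) ⇒ blocked
+y: ray from cap(0, 1, 0) has no placed part ⇒ clear

+y: clear; -y: blocked by housing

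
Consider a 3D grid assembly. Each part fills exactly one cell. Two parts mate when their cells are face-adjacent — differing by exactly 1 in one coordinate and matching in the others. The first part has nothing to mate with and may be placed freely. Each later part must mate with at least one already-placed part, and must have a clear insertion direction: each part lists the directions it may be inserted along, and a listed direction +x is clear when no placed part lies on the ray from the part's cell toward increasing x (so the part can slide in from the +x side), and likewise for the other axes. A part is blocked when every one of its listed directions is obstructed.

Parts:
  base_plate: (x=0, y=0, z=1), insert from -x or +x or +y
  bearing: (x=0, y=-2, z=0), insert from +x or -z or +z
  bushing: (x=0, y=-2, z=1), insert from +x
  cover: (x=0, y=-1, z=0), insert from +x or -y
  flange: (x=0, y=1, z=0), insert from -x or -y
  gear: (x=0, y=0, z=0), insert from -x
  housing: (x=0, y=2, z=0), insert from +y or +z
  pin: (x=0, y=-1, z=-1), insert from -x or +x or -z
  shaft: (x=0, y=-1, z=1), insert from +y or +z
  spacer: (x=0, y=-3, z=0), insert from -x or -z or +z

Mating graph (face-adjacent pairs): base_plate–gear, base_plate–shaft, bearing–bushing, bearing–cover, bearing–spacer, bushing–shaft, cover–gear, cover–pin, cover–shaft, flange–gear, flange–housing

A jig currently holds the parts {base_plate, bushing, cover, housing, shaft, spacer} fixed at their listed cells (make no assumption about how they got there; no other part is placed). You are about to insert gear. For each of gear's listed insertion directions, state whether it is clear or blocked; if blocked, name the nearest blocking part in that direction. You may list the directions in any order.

-x: clear

-x: ray from gear(0, 0, 0) has no placed part ⇒ clear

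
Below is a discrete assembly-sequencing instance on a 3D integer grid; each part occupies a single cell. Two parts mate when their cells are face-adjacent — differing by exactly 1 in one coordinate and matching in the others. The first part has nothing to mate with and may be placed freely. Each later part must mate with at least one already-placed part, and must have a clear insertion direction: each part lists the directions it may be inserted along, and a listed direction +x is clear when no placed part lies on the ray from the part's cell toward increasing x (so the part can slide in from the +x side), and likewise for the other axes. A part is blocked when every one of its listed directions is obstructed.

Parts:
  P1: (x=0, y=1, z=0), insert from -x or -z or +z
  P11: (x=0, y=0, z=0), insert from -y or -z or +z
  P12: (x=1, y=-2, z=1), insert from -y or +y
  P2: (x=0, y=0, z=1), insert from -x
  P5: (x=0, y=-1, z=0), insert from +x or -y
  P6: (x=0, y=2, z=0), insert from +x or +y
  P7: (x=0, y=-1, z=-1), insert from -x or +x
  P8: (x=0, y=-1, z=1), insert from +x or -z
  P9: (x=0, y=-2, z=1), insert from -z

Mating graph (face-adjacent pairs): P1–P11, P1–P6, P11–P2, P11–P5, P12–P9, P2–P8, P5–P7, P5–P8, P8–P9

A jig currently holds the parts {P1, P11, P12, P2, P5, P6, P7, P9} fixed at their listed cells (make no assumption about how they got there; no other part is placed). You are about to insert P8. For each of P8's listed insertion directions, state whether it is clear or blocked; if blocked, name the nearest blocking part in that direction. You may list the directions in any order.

+x: ray from P8(0, -1, 1) has no placed part ⇒ clear
-z: nearest on ray is P5@(0, -1, 0) ⇒ blocked

+x: clear; -z: blocked by P5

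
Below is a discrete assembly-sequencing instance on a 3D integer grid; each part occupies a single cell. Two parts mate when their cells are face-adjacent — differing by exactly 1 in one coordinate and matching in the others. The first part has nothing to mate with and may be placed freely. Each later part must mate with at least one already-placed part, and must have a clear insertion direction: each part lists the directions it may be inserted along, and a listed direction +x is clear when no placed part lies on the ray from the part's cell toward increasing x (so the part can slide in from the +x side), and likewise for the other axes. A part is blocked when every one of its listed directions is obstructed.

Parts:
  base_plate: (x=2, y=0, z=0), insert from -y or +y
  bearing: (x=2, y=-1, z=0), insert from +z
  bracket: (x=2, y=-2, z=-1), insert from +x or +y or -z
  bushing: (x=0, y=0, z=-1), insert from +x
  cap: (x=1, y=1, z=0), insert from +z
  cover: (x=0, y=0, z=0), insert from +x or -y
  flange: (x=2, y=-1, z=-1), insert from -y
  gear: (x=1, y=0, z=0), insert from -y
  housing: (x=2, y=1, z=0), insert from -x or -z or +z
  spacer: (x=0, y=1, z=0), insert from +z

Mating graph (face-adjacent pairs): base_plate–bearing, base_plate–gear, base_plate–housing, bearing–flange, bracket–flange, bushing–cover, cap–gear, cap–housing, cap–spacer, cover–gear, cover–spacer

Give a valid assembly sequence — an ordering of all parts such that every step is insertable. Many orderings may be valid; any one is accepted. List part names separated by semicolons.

flange; bracket; bearing; base_plate; gear; housing; cap; spacer; cover; bushing

1. flange@(2, -1, -1) [-y clear] — {flange}
2. bracket@(2, -2, -1) [+x clear] — {bracket, flange}
3. bearing@(2, -1, 0) [+z clear] — {bearing, bracket, flange}
4. base_plate@(2, 0, 0) [+y clear] — {base_plate, bearing, bracket, flange}
5. gear@(1, 0, 0) [-y clear] — {base_plate, bearing, bracket, flange, gear}
6. housing@(2, 1, 0) [-x clear] — {base_plate, bearing, bracket, flange, gear, housing}
7. cap@(1, 1, 0) [+z clear] — {base_plate, bearing, bracket, cap, flange, gear, housing}
8. spacer@(0, 1, 0) [+z clear] — {base_plate, bearing, bracket, cap, flange, gear, housing, spacer}
9. cover@(0, 0, 0) [-y clear] — {base_plate, bearing, bracket, cap, cover, flange, gear, housing, spacer}
10. bushing@(0, 0, -1) [+x clear] — {base_plate, bearing, bracket, bushing, cap, cover, flange, gear, housing, spacer}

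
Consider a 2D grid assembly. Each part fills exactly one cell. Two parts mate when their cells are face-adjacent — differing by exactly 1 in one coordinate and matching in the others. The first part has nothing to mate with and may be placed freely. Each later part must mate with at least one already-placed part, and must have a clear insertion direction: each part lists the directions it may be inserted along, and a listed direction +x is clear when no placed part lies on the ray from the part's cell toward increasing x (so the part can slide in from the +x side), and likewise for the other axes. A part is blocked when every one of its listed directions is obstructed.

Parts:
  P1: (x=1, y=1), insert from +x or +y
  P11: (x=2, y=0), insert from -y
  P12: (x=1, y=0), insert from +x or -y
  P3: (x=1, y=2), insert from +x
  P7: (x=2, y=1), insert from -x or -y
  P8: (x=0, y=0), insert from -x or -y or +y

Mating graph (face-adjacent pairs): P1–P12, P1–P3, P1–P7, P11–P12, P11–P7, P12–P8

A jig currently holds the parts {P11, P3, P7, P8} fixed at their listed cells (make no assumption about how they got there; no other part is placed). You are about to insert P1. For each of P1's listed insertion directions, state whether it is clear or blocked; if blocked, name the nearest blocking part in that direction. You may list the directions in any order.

+x: blocked by P7; +y: blocked by P3

+x: nearest on ray is P7@(2, 1) ⇒ blocked
+y: nearest on ray is P3@(1, 2) ⇒ blocked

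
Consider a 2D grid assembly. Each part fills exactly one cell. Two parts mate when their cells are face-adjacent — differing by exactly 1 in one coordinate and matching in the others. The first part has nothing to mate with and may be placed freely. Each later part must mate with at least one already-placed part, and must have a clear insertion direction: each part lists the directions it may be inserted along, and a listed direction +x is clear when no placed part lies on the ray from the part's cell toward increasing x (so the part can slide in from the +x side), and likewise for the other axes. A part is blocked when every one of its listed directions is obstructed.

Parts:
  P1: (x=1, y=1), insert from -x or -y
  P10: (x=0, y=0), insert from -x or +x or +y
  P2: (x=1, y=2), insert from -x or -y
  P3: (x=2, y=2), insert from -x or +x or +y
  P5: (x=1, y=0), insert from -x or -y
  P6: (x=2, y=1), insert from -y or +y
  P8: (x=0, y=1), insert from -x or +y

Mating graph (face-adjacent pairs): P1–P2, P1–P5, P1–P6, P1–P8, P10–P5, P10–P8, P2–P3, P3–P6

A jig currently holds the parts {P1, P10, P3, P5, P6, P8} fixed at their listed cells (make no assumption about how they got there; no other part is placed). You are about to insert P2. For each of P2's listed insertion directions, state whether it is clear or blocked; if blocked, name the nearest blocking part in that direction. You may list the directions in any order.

-x: ray from P2(1, 2) has no placed part ⇒ clear
-y: nearest on ray is P1@(1, 1) ⇒ blocked

-x: clear; -y: blocked by P1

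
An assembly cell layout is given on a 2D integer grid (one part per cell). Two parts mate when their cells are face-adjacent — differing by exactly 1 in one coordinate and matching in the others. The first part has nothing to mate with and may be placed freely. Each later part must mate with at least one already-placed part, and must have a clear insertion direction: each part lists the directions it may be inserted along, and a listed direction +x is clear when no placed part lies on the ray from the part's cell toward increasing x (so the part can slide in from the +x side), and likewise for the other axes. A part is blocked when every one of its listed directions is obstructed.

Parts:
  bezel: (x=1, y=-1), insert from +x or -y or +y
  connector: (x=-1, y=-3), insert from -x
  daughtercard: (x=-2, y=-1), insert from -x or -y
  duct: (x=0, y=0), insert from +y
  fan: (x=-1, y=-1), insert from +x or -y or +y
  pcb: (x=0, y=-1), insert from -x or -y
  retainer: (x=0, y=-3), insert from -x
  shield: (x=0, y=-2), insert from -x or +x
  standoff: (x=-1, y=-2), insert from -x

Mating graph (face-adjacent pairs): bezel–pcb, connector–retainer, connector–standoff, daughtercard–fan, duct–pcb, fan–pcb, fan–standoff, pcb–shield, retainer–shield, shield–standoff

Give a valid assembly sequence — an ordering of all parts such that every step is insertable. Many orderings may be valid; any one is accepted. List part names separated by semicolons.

1. fan@(-1, -1) [+x clear] — {fan}
2. standoff@(-1, -2) [-x clear] — {fan, standoff}
3. pcb@(0, -1) [-y clear] — {fan, pcb, standoff}
4. bezel@(1, -1) [+x clear] — {bezel, fan, pcb, standoff}
5. duct@(0, 0) [+y clear] — {bezel, duct, fan, pcb, standoff}
6. daughtercard@(-2, -1) [-x clear] — {bezel, daughtercard, duct, fan, pcb, standoff}
7. shield@(0, -2) [+x clear] — {bezel, daughtercard, duct, fan, pcb, shield, standoff}
8. retainer@(0, -3) [-x clear] — {bezel, daughtercard, duct, fan, pcb, retainer, shield, standoff}
9. connector@(-1, -3) [-x clear] — {bezel, connector, daughtercard, duct, fan, pcb, retainer, shield, standoff}

fan; standoff; pcb; bezel; duct; daughtercard; shield; retainer; connector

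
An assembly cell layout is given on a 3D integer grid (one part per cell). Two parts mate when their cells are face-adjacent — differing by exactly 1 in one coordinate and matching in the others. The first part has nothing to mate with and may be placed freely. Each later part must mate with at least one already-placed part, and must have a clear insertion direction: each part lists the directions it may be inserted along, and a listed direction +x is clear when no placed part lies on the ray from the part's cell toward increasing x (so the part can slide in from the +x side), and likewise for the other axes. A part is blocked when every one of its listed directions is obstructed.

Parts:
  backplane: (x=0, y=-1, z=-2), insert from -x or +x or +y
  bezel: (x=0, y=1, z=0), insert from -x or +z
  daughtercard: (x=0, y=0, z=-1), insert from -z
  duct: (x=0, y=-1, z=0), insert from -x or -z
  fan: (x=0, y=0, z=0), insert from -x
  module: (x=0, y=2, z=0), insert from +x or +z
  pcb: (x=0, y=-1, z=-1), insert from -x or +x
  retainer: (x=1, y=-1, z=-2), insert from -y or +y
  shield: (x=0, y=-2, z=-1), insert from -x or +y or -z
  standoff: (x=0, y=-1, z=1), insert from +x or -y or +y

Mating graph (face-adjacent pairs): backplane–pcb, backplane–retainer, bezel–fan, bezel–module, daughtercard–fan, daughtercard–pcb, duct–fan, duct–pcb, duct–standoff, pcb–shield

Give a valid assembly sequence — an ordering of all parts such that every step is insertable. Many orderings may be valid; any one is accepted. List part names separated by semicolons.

1. module@(0, 2, 0) [+x clear] — {module}
2. bezel@(0, 1, 0) [-x clear] — {bezel, module}
3. fan@(0, 0, 0) [-x clear] — {bezel, fan, module}
4. duct@(0, -1, 0) [-x clear] — {bezel, duct, fan, module}
5. pcb@(0, -1, -1) [-x clear] — {bezel, duct, fan, module, pcb}
6. shield@(0, -2, -1) [-x clear] — {bezel, duct, fan, module, pcb, shield}
7. standoff@(0, -1, 1) [+x clear] — {bezel, duct, fan, module, pcb, shield, standoff}
8. daughtercard@(0, 0, -1) [-z clear] — {bezel, daughtercard, duct, fan, module, pcb, shield, standoff}
9. backplane@(0, -1, -2) [-x clear] — {backplane, bezel, daughtercard, duct, fan, module, pcb, shield, standoff}
10. retainer@(1, -1, -2) [-y clear] — {backplane, bezel, daughtercard, duct, fan, module, pcb, retainer, shield, standoff}

module; bezel; fan; duct; pcb; shield; standoff; daughtercard; backplane; retainer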